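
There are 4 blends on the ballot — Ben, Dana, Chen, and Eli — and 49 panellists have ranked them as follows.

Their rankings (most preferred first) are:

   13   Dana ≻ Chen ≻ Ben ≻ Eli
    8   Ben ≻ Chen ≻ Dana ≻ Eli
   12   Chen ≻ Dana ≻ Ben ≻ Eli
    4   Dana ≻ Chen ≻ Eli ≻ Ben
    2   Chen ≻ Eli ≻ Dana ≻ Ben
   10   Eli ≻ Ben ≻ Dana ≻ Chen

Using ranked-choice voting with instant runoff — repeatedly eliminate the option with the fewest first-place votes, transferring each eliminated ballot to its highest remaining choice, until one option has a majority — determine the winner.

Dana

Round 1: Dana 17, Chen 14, Eli 10, Ben 8. Ben has the fewest and is eliminated.
Round 2: Chen 22, Dana 17, Eli 10. Eli has the fewest and is eliminated.
Round 3: Dana 27, Chen 22. Dana has a majority.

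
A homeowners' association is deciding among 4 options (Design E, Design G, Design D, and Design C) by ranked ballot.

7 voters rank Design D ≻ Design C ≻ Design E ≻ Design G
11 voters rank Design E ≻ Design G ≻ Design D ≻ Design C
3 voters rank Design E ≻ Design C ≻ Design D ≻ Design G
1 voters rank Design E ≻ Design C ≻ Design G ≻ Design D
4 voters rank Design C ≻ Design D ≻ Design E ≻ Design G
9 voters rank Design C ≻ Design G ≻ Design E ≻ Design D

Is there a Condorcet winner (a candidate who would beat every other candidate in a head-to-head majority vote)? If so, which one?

No Condorcet winner

Head-to-head results (35 voters total):
Design E vs Design G: Design E wins 26–9.
Design E vs Design D: Design E wins 24–11.
Design E vs Design C: Design C wins 20–15.
Design G vs Design D: Design G wins 21–14.
Design G vs Design C: Design C wins 24–11.
Design D vs Design C: Design D wins 18–17.
No candidate beats all others: Design E beats Design D beats Design C beats Design E, a majority cycle.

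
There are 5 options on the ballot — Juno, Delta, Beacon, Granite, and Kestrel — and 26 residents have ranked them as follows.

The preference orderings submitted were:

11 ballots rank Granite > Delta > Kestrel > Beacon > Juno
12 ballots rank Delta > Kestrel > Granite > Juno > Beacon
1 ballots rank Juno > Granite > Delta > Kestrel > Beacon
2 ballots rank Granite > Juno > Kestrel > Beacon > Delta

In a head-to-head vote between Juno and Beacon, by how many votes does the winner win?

4

Ballots ranking Juno above Beacon: 12+1+2 = 15.
Ballots ranking Beacon above Juno: 11.
Juno wins 15–11, a margin of 4.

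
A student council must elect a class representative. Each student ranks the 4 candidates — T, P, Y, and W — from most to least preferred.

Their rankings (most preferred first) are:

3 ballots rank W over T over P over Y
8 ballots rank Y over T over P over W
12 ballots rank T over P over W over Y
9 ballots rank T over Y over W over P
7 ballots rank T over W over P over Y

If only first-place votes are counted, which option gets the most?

First-place vote totals:
  T: 28
  P: 0
  Y: 8
  W: 3
T has the most first-place votes.

T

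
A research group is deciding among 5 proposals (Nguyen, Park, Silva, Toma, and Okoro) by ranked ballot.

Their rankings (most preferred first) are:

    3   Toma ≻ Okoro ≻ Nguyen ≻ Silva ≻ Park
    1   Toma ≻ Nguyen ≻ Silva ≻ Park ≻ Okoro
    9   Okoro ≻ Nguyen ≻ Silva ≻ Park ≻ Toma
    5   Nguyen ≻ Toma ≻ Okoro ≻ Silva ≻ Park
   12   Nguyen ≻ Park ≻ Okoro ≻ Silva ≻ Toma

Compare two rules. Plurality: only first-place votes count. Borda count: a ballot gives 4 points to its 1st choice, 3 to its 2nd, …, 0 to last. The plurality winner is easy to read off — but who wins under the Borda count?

Nguyen

Plurality first-place counts: Nguyen 17, Park 0, Silva 0, Toma 4, Okoro 9 → Nguyen.
Borda totals: Nguyen 104, Park 46, Silva 40, Toma 31, Okoro 79 → Nguyen.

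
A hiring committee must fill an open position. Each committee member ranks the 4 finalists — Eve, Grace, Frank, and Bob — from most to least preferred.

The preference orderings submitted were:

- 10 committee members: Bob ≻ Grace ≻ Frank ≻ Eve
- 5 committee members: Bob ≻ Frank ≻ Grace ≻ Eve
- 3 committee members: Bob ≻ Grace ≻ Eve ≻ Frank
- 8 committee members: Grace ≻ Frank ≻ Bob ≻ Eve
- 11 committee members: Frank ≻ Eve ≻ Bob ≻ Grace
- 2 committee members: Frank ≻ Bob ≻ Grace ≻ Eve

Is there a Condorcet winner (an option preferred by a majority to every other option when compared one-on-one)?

No

Head-to-head results (39 voters total):
Eve vs Grace: Grace wins 28–11.
Eve vs Frank: Frank wins 36–3.
Eve vs Bob: Bob wins 28–11.
Grace vs Frank: Grace wins 21–18.
Grace vs Bob: Bob wins 31–8.
Frank vs Bob: Frank wins 21–18.
No candidate beats all others: Grace beats Frank beats Bob beats Grace, a majority cycle.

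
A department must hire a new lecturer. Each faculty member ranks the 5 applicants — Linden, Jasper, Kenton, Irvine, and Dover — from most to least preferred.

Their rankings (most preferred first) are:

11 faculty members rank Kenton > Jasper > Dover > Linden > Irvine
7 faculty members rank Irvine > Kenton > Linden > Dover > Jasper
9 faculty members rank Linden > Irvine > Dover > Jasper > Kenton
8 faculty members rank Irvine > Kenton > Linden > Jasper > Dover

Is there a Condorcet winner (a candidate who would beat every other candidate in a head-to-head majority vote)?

No

Head-to-head results (35 voters total):
Linden vs Jasper: Linden wins 24–11.
Linden vs Kenton: Kenton wins 26–9.
Linden vs Irvine: Linden wins 20–15.
Linden vs Dover: Linden wins 24–11.
Jasper vs Kenton: Kenton wins 26–9.
Jasper vs Irvine: Irvine wins 24–11.
Jasper vs Dover: Jasper wins 19–16.
Kenton vs Irvine: Irvine wins 24–11.
Kenton vs Dover: Kenton wins 26–9.
Irvine vs Dover: Irvine wins 24–11.
No candidate beats all others: Linden beats Irvine beats Kenton beats Linden, a majority cycle.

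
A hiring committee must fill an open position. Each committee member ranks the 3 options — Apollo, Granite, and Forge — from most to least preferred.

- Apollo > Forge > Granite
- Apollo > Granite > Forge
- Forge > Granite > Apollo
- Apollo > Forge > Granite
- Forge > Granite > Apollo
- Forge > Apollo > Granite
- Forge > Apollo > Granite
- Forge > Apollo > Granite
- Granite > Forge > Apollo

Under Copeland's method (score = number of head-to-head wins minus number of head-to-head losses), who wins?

Forge

Pairwise results:
  Apollo vs Granite: Apollo wins 6–3.
  Apollo vs Forge: Forge wins 6–3.
  Granite vs Forge: Forge wins 7–2.
Copeland scores (wins − losses):
  Apollo: 1 − 1 = 0
  Granite: 0 − 2 = -2
  Forge: 2 − 0 = 2
Forge has the best Copeland score.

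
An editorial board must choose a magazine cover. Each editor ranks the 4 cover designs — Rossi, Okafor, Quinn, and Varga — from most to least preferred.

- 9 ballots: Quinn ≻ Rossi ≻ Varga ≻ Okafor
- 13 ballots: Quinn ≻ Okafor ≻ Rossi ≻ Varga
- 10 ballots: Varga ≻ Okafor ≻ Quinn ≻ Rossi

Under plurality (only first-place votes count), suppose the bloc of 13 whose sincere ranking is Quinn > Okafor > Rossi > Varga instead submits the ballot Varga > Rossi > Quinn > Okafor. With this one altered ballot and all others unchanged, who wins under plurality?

Varga

First-place totals with the altered ballot: Rossi 0, Okafor 0, Quinn 9, Varga 23.
The switch changes the winner from Quinn to Varga.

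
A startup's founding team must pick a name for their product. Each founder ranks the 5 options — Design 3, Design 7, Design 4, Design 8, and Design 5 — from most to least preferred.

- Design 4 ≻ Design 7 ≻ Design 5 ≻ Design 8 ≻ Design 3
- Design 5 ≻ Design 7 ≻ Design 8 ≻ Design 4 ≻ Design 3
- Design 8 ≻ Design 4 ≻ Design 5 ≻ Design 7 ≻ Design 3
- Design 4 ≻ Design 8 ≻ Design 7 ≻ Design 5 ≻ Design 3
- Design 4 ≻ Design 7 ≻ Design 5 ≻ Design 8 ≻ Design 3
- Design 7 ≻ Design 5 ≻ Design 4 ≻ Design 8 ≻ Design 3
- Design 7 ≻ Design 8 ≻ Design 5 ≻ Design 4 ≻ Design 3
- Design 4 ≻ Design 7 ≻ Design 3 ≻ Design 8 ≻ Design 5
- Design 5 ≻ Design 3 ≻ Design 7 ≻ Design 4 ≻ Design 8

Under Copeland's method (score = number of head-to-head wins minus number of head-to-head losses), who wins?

Design 4

Pairwise results:
  Design 3 vs Design 7: Design 7 wins 8–1.
  Design 3 vs Design 4: Design 4 wins 8–1.
  Design 3 vs Design 8: Design 8 wins 7–2.
  Design 3 vs Design 5: Design 5 wins 8–1.
  Design 7 vs Design 4: Design 4 wins 5–4.
  Design 7 vs Design 8: Design 7 wins 7–2.
  Design 7 vs Design 5: Design 7 wins 6–3.
  Design 4 vs Design 8: Design 4 wins 6–3.
  Design 4 vs Design 5: Design 4 wins 5–4.
  Design 8 vs Design 5: Design 5 wins 5–4.
Copeland scores (wins − losses):
  Design 3: 0 − 4 = -4
  Design 7: 3 − 1 = 2
  Design 4: 4 − 0 = 4
  Design 8: 1 − 3 = -2
  Design 5: 2 − 2 = 0
Design 4 has the best Copeland score.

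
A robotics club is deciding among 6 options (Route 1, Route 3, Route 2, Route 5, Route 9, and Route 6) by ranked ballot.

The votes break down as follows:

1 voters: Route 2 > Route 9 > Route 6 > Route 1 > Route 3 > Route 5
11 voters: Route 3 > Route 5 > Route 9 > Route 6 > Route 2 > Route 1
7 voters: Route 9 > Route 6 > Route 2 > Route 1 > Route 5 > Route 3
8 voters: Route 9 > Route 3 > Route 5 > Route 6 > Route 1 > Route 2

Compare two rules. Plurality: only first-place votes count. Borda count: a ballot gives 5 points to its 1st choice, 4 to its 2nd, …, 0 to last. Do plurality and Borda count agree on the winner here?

Yes

Plurality first-place counts: Route 1 0, Route 3 11, Route 2 1, Route 5 0, Route 9 15, Route 6 0 → Route 9.
Borda totals: Route 1 24, Route 3 88, Route 2 37, Route 5 75, Route 9 112, Route 6 69 → Route 9.
The two rules agree on Route 9.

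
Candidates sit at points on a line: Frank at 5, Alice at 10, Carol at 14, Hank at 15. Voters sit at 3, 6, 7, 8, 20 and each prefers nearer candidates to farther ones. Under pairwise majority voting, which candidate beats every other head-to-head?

With single-peaked preferences on a line, the Condorcet winner is the candidate closest to the median voter.
The median voter (position 7) is closest to Frank at 5.
Check: Frank vs Alice — voters closer to Frank: 3 of 5.

Frank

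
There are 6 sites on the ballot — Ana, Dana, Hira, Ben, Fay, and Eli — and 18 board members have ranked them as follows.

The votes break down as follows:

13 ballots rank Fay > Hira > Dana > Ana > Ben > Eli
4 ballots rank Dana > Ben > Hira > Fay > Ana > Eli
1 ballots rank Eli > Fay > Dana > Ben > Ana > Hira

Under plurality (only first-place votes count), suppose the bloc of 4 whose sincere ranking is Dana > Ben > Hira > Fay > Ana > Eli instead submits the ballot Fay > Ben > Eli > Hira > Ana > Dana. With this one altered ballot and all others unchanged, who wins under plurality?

First-place totals with the altered ballot: Ana 0, Dana 0, Hira 0, Ben 0, Fay 17, Eli 1.
The winner is unchanged: still Fay.

Fay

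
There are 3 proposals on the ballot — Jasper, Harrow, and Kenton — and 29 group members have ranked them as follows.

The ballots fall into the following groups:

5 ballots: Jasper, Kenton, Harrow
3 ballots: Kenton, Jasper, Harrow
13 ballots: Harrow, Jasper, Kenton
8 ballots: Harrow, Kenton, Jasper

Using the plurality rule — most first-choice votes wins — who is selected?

First-place vote totals:
  Jasper: 5
  Harrow: 21
  Kenton: 3
Harrow has the most first-place votes.

Harrow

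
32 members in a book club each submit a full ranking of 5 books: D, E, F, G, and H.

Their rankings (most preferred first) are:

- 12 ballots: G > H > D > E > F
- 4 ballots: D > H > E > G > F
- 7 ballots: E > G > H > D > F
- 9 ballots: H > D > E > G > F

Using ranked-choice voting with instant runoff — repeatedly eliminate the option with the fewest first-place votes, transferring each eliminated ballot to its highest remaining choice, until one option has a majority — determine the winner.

Round 1: G 12, H 9, E 7, D 4, F 0. F has the fewest and is eliminated.
Round 2: G 12, H 9, E 7, D 4. D has the fewest and is eliminated.
Round 3: H 13, G 12, E 7. E has the fewest and is eliminated.
Round 4: G 19, H 13. G has a majority.

G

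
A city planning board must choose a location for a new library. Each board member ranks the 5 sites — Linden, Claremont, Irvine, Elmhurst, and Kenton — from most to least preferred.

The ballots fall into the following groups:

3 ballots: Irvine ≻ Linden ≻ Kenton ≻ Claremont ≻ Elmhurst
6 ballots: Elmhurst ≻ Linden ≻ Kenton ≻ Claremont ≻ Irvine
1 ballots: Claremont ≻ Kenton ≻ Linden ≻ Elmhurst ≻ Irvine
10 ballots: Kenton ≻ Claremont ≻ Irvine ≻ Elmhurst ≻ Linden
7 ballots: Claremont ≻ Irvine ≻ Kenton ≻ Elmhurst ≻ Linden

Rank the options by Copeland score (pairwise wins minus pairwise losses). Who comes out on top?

Pairwise results:
  Linden vs Claremont: Claremont wins 18–9.
  Linden vs Irvine: Irvine wins 20–7.
  Linden vs Elmhurst: Elmhurst wins 23–4.
  Linden vs Kenton: Kenton wins 18–9.
  Claremont vs Irvine: Claremont wins 24–3.
  Claremont vs Elmhurst: Claremont wins 21–6.
  Claremont vs Kenton: Kenton wins 19–8.
  Irvine vs Elmhurst: Irvine wins 20–7.
  Irvine vs Kenton: Kenton wins 17–10.
  Elmhurst vs Kenton: Kenton wins 21–6.
Copeland scores (wins − losses):
  Linden: 0 − 4 = -4
  Claremont: 3 − 1 = 2
  Irvine: 2 − 2 = 0
  Elmhurst: 1 − 3 = -2
  Kenton: 4 − 0 = 4
Kenton has the best Copeland score.

Kenton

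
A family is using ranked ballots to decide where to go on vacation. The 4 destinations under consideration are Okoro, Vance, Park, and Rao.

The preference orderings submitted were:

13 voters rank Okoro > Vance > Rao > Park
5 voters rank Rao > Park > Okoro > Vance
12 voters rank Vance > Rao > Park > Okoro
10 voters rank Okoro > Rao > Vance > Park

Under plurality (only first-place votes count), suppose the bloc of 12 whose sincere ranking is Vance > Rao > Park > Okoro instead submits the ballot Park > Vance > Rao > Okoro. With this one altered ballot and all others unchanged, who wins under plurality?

Okoro

First-place totals with the altered ballot: Okoro 23, Vance 0, Park 12, Rao 5.
The winner is unchanged: still Okoro.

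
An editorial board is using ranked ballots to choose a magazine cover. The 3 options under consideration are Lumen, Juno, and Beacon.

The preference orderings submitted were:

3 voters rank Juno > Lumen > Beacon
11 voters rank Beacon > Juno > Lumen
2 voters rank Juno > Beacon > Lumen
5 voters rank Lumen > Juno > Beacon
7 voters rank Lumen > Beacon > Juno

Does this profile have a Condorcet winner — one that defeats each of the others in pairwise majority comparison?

Head-to-head results (28 voters total):
Lumen vs Juno: Juno wins 16–12.
Lumen vs Beacon: Lumen wins 15–13.
Juno vs Beacon: Beacon wins 18–10.
No candidate beats all others: Lumen beats Beacon beats Juno beats Lumen, a majority cycle.

No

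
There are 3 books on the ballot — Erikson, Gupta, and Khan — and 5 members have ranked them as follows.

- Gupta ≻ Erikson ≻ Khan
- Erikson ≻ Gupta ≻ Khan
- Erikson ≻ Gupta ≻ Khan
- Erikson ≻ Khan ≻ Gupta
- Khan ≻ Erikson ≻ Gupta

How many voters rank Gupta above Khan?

3

Ballots ranking Gupta above Khan: 3.
Ballots ranking Khan above Gupta: 2.
So 3 of 5 voters prefer Gupta to Khan.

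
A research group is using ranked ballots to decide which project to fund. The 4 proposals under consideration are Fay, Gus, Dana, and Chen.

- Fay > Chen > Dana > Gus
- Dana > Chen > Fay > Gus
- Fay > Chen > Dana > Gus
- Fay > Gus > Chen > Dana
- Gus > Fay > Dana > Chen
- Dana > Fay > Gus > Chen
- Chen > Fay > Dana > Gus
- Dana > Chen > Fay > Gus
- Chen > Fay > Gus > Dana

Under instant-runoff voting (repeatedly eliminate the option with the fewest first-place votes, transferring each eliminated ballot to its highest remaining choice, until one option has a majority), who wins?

Round 1: Fay 3, Dana 3, Chen 2, Gus 1. Gus has the fewest and is eliminated.
Round 2: Fay 4, Dana 3, Chen 2. Chen has the fewest and is eliminated.
Round 3: Fay 6, Dana 3. Fay has a majority.

Fay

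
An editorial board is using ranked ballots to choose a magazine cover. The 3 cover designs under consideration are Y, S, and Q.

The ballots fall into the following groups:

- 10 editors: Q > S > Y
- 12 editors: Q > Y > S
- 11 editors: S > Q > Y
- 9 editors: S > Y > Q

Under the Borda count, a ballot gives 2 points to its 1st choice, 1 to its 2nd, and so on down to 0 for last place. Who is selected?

Borda scores:
  Y: 10·0 + 12·1 + 11·0 + 9·1 = 21
  S: 10·1 + 12·0 + 11·2 + 9·2 = 50
  Q: 10·2 + 12·2 + 11·1 + 9·0 = 55
Q has the highest total.

Q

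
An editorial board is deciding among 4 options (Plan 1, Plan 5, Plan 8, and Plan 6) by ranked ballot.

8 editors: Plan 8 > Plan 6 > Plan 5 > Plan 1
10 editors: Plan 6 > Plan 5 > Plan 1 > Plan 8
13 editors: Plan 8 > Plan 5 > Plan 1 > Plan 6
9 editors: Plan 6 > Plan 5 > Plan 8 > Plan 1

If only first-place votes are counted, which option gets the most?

Plan 8

First-place vote totals:
  Plan 1: 0
  Plan 5: 0
  Plan 8: 21
  Plan 6: 19
Plan 8 has the most first-place votes.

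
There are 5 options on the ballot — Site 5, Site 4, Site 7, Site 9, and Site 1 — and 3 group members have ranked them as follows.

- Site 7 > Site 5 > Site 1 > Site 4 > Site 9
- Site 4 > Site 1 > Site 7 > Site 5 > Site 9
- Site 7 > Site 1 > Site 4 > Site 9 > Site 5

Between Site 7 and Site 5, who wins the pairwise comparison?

Ballots ranking Site 7 above Site 5: 3.
Ballots ranking Site 5 above Site 7: 0.
Site 7 wins the head-to-head, 3–0.

Site 7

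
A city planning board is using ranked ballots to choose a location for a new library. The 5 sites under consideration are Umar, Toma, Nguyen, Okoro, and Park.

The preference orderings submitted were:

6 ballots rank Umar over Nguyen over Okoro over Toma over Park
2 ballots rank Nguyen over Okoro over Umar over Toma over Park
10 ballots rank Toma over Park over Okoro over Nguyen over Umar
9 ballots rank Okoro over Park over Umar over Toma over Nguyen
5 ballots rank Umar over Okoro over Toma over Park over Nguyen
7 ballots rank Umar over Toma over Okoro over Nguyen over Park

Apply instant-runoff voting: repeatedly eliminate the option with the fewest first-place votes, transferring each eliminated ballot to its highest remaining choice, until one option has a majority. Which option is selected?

Round 1: Umar 18, Toma 10, Okoro 9, Nguyen 2, Park 0. Park has the fewest and is eliminated.
Round 2: Umar 18, Toma 10, Okoro 9, Nguyen 2. Nguyen has the fewest and is eliminated.
Round 3: Umar 18, Okoro 11, Toma 10. Toma has the fewest and is eliminated.
Round 4: Okoro 21, Umar 18. Okoro has a majority.

Okoro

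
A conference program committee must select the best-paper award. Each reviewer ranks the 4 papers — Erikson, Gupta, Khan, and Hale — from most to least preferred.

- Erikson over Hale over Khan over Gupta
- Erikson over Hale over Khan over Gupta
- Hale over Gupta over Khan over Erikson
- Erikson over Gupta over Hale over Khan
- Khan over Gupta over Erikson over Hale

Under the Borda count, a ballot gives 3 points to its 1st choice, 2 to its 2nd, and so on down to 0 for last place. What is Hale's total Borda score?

Borda scores:
  Erikson: 3 + 3 + 0 + 3 + 1 = 10
  Gupta: 0 + 0 + 2 + 2 + 2 = 6
  Khan: 1 + 1 + 1 + 0 + 3 = 6
  Hale: 2 + 2 + 3 + 1 + 0 = 8

8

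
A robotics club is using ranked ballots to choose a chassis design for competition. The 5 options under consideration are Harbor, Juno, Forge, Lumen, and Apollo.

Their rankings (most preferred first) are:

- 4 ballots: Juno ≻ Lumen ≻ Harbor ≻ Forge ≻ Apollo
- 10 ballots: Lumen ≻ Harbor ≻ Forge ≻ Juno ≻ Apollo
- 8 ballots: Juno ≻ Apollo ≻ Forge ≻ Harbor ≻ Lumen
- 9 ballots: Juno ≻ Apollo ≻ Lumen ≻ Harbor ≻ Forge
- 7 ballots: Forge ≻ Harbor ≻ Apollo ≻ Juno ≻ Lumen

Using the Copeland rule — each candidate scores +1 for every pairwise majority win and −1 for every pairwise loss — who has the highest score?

Juno

Pairwise results:
  Harbor vs Juno: Juno wins 21–17.
  Harbor vs Forge: Harbor wins 23–15.
  Harbor vs Lumen: Lumen wins 23–15.
  Harbor vs Apollo: Harbor wins 21–17.
  Juno vs Forge: Juno wins 21–17.
  Juno vs Lumen: Juno wins 28–10.
  Juno vs Apollo: Juno wins 31–7.
  Forge vs Lumen: Lumen wins 23–15.
  Forge vs Apollo: Forge wins 21–17.
  Lumen vs Apollo: Apollo wins 24–14.
Copeland scores (wins − losses):
  Harbor: 2 − 2 = 0
  Juno: 4 − 0 = 4
  Forge: 1 − 3 = -2
  Lumen: 2 − 2 = 0
  Apollo: 1 − 3 = -2
Juno has the best Copeland score.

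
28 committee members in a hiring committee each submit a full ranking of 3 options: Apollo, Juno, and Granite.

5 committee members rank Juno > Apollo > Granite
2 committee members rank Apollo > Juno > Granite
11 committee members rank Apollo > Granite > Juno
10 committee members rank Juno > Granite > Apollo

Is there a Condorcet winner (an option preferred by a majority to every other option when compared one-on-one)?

Head-to-head results (28 voters total):
Apollo vs Juno: Juno wins 15–13.
Apollo vs Granite: Apollo wins 18–10.
Juno vs Granite: Juno wins 17–11.
Juno beats each rival — Apollo (15–13), Granite (17–11) — so Juno is the Condorcet winner.

Yes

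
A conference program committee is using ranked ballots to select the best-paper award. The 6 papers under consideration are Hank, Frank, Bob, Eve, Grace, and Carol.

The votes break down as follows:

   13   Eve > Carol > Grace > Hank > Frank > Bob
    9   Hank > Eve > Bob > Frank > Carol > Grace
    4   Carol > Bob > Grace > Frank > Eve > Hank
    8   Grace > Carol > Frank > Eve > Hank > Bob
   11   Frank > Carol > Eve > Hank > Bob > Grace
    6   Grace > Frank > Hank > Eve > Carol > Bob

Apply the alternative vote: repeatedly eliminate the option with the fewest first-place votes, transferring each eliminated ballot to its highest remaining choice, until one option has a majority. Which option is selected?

Round 1: Grace 14, Eve 13, Frank 11, Hank 9, Carol 4, Bob 0. Bob has the fewest and is eliminated.
Round 2: Grace 14, Eve 13, Frank 11, Hank 9, Carol 4. Carol has the fewest and is eliminated.
Round 3: Grace 18, Eve 13, Frank 11, Hank 9. Hank has the fewest and is eliminated.
Round 4: Eve 22, Grace 18, Frank 11. Frank has the fewest and is eliminated.
Round 5: Eve 33, Grace 18. Eve has a majority.

Eve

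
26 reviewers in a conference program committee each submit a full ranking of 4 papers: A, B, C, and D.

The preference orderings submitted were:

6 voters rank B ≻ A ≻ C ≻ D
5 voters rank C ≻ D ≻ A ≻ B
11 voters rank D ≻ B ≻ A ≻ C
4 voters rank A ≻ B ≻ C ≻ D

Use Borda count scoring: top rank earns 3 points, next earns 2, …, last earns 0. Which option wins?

B

Borda scores:
  A: 6·2 + 5·1 + 11·1 + 4·3 = 40
  B: 6·3 + 5·0 + 11·2 + 4·2 = 48
  C: 6·1 + 5·3 + 11·0 + 4·1 = 25
  D: 6·0 + 5·2 + 11·3 + 4·0 = 43
B has the highest total.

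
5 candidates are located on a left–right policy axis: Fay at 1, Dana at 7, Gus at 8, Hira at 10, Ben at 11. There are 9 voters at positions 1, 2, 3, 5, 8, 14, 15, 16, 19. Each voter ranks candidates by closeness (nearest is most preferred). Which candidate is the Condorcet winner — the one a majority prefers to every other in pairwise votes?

With single-peaked preferences on a line, the Condorcet winner is the candidate closest to the median voter.
The median voter (position 8) is closest to Gus at 8.
Check: Gus vs Hira — voters closer to Gus: 5 of 9.

Gus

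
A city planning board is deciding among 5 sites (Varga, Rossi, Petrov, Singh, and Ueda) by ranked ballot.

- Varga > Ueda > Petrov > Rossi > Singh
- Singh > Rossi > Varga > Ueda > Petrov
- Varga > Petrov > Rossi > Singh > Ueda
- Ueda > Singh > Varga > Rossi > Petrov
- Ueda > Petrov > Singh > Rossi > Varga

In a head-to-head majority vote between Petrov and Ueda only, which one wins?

Ueda

Ballots ranking Petrov above Ueda: 1.
Ballots ranking Ueda above Petrov: 4.
Ueda wins the head-to-head, 4–1.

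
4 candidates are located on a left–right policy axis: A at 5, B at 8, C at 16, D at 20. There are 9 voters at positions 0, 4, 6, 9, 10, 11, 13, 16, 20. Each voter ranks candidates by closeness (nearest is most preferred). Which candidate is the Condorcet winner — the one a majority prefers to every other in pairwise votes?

B

With single-peaked preferences on a line, the Condorcet winner is the candidate closest to the median voter.
The median voter (position 10) is closest to B at 8.
Check: B vs A — voters closer to B: 6 of 9.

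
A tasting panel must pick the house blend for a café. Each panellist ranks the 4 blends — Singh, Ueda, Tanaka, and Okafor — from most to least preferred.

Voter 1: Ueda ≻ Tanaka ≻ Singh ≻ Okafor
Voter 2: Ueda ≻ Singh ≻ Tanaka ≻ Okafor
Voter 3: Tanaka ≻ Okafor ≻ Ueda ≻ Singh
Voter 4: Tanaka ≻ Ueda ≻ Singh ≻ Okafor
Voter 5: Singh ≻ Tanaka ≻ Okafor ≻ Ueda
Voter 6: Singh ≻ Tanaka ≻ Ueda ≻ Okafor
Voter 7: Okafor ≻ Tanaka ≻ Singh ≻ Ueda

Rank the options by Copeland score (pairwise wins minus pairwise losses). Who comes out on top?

Pairwise results:
  Singh vs Ueda: Ueda wins 4–3.
  Singh vs Tanaka: Tanaka wins 4–3.
  Singh vs Okafor: Singh wins 5–2.
  Ueda vs Tanaka: Tanaka wins 5–2.
  Ueda vs Okafor: Ueda wins 4–3.
  Tanaka vs Okafor: Tanaka wins 6–1.
Copeland scores (wins − losses):
  Singh: 1 − 2 = -1
  Ueda: 2 − 1 = 1
  Tanaka: 3 − 0 = 3
  Okafor: 0 − 3 = -3
Tanaka has the best Copeland score.

Tanaka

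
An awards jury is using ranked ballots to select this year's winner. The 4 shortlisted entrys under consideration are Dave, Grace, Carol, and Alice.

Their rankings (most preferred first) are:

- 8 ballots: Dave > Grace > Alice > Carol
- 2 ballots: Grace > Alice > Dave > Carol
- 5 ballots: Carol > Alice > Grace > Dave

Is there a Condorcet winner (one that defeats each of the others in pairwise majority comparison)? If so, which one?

Dave

Head-to-head results (15 voters total):
Dave vs Grace: Dave wins 8–7.
Dave vs Carol: Dave wins 10–5.
Dave vs Alice: Dave wins 8–7.
Grace vs Carol: Grace wins 10–5.
Grace vs Alice: Grace wins 10–5.
Carol vs Alice: Alice wins 10–5.
Dave beats each rival — Grace (8–7), Carol (10–5), Alice (8–7) — so Dave is the Condorcet winner.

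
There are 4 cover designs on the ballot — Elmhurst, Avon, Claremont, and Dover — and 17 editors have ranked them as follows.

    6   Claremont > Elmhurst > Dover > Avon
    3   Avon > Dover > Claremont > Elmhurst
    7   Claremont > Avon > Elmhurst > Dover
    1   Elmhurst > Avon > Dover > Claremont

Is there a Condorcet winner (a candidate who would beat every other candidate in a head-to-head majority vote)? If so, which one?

Claremont

Head-to-head results (17 voters total):
Elmhurst vs Avon: Avon wins 10–7.
Elmhurst vs Claremont: Claremont wins 16–1.
Elmhurst vs Dover: Elmhurst wins 14–3.
Avon vs Claremont: Claremont wins 13–4.
Avon vs Dover: Avon wins 11–6.
Claremont vs Dover: Claremont wins 13–4.
Claremont beats each rival — Elmhurst (16–1), Avon (13–4), Dover (13–4) — so Claremont is the Condorcet winner.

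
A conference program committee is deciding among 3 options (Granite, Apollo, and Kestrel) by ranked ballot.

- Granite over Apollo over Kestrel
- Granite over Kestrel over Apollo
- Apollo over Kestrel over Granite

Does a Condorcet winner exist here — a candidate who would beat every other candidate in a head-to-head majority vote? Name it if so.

Head-to-head results (3 voters total):
Granite vs Apollo: Granite wins 2–1.
Granite vs Kestrel: Granite wins 2–1.
Apollo vs Kestrel: Apollo wins 2–1.
Granite beats each rival — Apollo (2–1), Kestrel (2–1) — so Granite is the Condorcet winner.

Granite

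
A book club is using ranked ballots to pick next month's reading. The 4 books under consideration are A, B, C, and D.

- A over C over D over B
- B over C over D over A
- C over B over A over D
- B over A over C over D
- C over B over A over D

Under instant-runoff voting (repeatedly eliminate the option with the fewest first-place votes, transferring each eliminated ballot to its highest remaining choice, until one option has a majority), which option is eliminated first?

Round 1: B 2, C 2, A 1, D 0. D has the fewest and is eliminated.
Round 2: B 2, C 2, A 1. A has the fewest and is eliminated.
Round 3: C 3, B 2. C has a majority.

D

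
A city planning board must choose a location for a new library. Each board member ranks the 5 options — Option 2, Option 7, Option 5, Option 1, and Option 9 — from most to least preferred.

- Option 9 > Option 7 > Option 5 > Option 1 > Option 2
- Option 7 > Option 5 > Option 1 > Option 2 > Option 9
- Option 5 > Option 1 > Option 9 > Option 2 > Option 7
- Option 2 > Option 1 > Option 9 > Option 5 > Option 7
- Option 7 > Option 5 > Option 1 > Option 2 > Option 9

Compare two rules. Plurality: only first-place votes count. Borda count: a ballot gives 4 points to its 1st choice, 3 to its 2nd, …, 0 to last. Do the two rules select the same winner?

No

Plurality first-place counts: Option 2 1, Option 7 2, Option 5 1, Option 1 0, Option 9 1 → Option 7.
Borda totals: Option 2 7, Option 7 11, Option 5 13, Option 1 11, Option 9 8 → Option 5.
The two rules disagree: plurality picks Option 7, Borda picks Option 5.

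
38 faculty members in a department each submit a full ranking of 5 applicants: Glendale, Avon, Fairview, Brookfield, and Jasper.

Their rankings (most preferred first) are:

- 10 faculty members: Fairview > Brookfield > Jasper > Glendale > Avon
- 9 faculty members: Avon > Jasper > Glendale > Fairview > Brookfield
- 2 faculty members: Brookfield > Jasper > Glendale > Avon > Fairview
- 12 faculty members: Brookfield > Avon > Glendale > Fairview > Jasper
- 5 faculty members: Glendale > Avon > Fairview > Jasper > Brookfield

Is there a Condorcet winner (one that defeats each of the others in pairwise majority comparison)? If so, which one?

There is no Condorcet winner

Head-to-head results (38 voters total):
Glendale vs Avon: Avon wins 21–17.
Glendale vs Fairview: Glendale wins 28–10.
Glendale vs Brookfield: Brookfield wins 24–14.
Glendale vs Jasper: Jasper wins 21–17.
Avon vs Fairview: Avon wins 28–10.
Avon vs Brookfield: Brookfield wins 24–14.
Avon vs Jasper: Avon wins 26–12.
Fairview vs Brookfield: Fairview wins 24–14.
Fairview vs Jasper: Fairview wins 27–11.
Brookfield vs Jasper: Brookfield wins 24–14.
No candidate beats all others: Glendale beats Fairview beats Brookfield beats Glendale, a majority cycle.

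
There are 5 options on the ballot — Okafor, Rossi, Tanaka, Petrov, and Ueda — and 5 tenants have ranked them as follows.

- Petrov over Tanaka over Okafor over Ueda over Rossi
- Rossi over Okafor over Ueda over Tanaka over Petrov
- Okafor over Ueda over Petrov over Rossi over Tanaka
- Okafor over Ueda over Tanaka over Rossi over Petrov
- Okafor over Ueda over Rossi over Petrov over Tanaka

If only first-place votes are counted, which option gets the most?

Okafor

First-place vote totals:
  Okafor: 3
  Rossi: 1
  Tanaka: 0
  Petrov: 1
  Ueda: 0
Okafor has the most first-place votes.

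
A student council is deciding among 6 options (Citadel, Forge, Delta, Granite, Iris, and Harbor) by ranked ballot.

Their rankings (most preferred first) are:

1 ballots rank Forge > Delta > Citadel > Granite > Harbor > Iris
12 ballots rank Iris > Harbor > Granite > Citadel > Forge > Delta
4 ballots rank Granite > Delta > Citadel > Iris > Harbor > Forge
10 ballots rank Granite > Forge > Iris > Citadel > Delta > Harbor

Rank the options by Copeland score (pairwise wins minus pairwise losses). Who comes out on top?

Granite

Pairwise results:
  Citadel vs Forge: Citadel wins 16–11.
  Citadel vs Delta: Citadel wins 22–5.
  Citadel vs Granite: Granite wins 26–1.
  Citadel vs Iris: Iris wins 22–5.
  Citadel vs Harbor: Citadel wins 15–12.
  Forge vs Delta: Forge wins 23–4.
  Forge vs Granite: Granite wins 26–1.
  Forge vs Iris: Iris wins 16–11.
  Forge vs Harbor: Harbor wins 16–11.
  Delta vs Granite: Granite wins 26–1.
  Delta vs Iris: Iris wins 22–5.
  Delta vs Harbor: Delta wins 15–12.
  Granite vs Iris: Granite wins 15–12.
  Granite vs Harbor: Granite wins 15–12.
  Iris vs Harbor: Iris wins 26–1.
Copeland scores (wins − losses):
  Citadel: 3 − 2 = 1
  Forge: 1 − 4 = -3
  Delta: 1 − 4 = -3
  Granite: 5 − 0 = 5
  Iris: 4 − 1 = 3
  Harbor: 1 − 4 = -3
Granite has the best Copeland score.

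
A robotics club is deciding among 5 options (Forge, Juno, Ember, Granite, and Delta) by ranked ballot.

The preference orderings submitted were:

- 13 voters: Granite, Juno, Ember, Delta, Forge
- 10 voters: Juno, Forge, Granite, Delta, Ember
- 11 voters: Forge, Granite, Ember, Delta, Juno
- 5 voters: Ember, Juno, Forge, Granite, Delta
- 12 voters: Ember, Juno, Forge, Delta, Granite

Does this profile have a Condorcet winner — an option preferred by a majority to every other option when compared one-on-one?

Head-to-head results (51 voters total):
Forge vs Juno: Juno wins 40–11.
Forge vs Ember: Ember wins 30–21.
Forge vs Granite: Forge wins 38–13.
Forge vs Delta: Forge wins 38–13.
Juno vs Ember: Ember wins 28–23.
Juno vs Granite: Juno wins 27–24.
Juno vs Delta: Juno wins 40–11.
Ember vs Granite: Granite wins 34–17.
Ember vs Delta: Ember wins 41–10.
Granite vs Delta: Granite wins 39–12.
No candidate beats all others: Forge beats Granite beats Ember beats Forge, a majority cycle.

No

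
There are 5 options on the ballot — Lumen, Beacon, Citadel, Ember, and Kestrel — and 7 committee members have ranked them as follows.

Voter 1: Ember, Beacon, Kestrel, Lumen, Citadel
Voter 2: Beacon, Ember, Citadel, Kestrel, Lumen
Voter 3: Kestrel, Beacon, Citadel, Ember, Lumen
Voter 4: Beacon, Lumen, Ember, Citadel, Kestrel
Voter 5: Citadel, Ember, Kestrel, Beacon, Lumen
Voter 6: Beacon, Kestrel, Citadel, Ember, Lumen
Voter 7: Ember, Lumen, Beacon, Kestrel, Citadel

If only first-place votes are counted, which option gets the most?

Beacon

First-place vote totals:
  Lumen: 0
  Beacon: 3
  Citadel: 1
  Ember: 2
  Kestrel: 1
Beacon has the most first-place votes.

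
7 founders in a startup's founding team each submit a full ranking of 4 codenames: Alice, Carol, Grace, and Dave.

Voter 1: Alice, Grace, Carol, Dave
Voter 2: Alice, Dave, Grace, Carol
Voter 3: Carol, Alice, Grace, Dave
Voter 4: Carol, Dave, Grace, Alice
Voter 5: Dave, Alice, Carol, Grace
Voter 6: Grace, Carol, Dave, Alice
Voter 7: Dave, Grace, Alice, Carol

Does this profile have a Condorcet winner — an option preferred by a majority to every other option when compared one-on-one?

Head-to-head results (7 voters total):
Alice vs Carol: Alice wins 4–3.
Alice vs Grace: Alice wins 4–3.
Alice vs Dave: Dave wins 4–3.
Carol vs Grace: Grace wins 4–3.
Carol vs Dave: Carol wins 4–3.
Grace vs Dave: Dave wins 4–3.
No candidate beats all others: Alice beats Carol beats Dave beats Alice, a majority cycle.

No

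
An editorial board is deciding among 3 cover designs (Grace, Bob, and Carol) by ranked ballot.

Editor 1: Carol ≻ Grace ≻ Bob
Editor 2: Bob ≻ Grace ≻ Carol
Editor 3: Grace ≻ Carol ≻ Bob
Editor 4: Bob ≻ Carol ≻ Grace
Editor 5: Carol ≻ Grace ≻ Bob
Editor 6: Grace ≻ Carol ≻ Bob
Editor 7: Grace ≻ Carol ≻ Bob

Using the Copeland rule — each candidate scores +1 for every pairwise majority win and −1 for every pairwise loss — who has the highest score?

Pairwise results:
  Grace vs Bob: Grace wins 5–2.
  Grace vs Carol: Grace wins 4–3.
  Bob vs Carol: Carol wins 5–2.
Copeland scores (wins − losses):
  Grace: 2 − 0 = 2
  Bob: 0 − 2 = -2
  Carol: 1 − 1 = 0
Grace has the best Copeland score.

Grace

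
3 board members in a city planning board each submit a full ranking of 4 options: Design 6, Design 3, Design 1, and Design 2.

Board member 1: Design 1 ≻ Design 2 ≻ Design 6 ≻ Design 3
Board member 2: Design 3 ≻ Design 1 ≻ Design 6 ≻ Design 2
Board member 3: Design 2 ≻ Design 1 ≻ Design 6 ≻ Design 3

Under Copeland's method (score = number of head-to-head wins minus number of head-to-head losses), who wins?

Design 1

Pairwise results:
  Design 6 vs Design 3: Design 6 wins 2–1.
  Design 6 vs Design 1: Design 1 wins 3–0.
  Design 6 vs Design 2: Design 2 wins 2–1.
  Design 3 vs Design 1: Design 1 wins 2–1.
  Design 3 vs Design 2: Design 2 wins 2–1.
  Design 1 vs Design 2: Design 1 wins 2–1.
Copeland scores (wins − losses):
  Design 6: 1 − 2 = -1
  Design 3: 0 − 3 = -3
  Design 1: 3 − 0 = 3
  Design 2: 2 − 1 = 1
Design 1 has the best Copeland score.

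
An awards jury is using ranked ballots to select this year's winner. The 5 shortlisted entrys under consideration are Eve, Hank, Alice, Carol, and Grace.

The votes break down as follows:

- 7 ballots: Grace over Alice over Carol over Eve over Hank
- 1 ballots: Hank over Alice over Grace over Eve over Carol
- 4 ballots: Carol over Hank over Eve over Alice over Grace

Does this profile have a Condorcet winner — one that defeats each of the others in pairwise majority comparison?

Head-to-head results (12 voters total):
Eve vs Hank: Eve wins 7–5.
Eve vs Alice: Alice wins 8–4.
Eve vs Carol: Carol wins 11–1.
Eve vs Grace: Grace wins 8–4.
Hank vs Alice: Alice wins 7–5.
Hank vs Carol: Carol wins 11–1.
Hank vs Grace: Grace wins 7–5.
Alice vs Carol: Alice wins 8–4.
Alice vs Grace: Grace wins 7–5.
Carol vs Grace: Grace wins 8–4.
Grace beats each rival — Eve (8–4), Hank (7–5), Alice (7–5), Carol (8–4) — so Grace is the Condorcet winner.

Yes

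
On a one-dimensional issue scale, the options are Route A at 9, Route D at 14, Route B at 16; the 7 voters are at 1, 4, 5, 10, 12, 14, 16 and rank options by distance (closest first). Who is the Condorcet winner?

Route A

With single-peaked preferences on a line, the Condorcet winner is the candidate closest to the median voter.
The median voter (position 10) is closest to Route A at 9.
Check: Route A vs Route D — voters closer to Route A: 4 of 7.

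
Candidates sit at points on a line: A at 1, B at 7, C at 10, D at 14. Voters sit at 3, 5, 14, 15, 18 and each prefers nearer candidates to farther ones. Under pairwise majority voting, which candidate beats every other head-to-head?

D

With single-peaked preferences on a line, the Condorcet winner is the candidate closest to the median voter.
The median voter (position 14) is closest to D at 14.
Check: D vs B — voters closer to D: 3 of 5.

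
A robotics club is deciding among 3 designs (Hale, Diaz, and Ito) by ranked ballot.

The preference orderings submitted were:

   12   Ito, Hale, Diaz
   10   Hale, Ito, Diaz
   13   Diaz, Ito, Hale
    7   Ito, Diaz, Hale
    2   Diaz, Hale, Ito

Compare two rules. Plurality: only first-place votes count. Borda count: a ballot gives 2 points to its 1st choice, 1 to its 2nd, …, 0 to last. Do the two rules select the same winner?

Yes

Plurality first-place counts: Hale 10, Diaz 15, Ito 19 → Ito.
Borda totals: Hale 34, Diaz 37, Ito 61 → Ito.
The two rules agree on Ito.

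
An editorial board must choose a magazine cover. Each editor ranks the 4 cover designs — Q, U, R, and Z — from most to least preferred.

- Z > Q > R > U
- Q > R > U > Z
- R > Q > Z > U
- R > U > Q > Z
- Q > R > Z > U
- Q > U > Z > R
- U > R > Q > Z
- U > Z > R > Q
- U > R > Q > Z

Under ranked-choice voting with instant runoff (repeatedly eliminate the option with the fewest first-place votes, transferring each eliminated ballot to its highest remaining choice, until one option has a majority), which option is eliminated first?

Z

Round 1: Q 3, U 3, R 2, Z 1. Z has the fewest and is eliminated.
Round 2: Q 4, U 3, R 2. R has the fewest and is eliminated.
Round 3: Q 5, U 4. Q has a majority.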